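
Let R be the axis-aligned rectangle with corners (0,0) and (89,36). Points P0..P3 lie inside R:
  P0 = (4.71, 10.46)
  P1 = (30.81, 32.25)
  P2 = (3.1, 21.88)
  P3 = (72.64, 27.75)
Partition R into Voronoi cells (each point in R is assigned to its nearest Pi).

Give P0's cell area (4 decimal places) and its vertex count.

1. box [0,89]×[0,36]: [(0, 0) (89, 0) (89, 36) (0, 36)]
2. ⊥bis P0·P1 via (17.76,21.355): [(0, 0) (35.5886, 0) (5.5334, 36) (0, 36)]  |A|=740.1951
3. ⊥bis P0·P2 via (3.905,16.17): [(0, 15.6195) (0, 0) (35.5886, 0) (20.1739, 18.4636)]  |A|=486.0996
4. ⊥bis P0·P3 via (38.675,19.105): [(0, 15.6195) (0, 0) (35.5886, 0) (20.1739, 18.4636)]  |A|=486.0996
5. canonical 4-gon: [(0, 15.6195) (0, 0) (35.5886, 0) (20.1739, 18.4636)]
6. shoelace: 486.0996

Area of P0's cell: 486.0996 (4 vertices)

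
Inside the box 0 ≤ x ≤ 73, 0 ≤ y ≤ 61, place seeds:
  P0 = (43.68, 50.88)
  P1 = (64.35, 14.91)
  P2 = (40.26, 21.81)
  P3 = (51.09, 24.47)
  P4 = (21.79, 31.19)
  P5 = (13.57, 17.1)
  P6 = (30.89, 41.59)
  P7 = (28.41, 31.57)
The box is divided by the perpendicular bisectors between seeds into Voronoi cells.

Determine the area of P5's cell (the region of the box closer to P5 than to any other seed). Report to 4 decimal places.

Area of P5's cell: 749.1255

1. box [0,73]×[0,61]: [(0, 0) (73, 0) (73, 61) (0, 61)]
2. ⊥bis P5·P0 via (28.625,33.99): [(0, 59.5051) (0, 0) (66.7579, 0)]  |A|=1986.217
3. ⊥bis P5·P1 via (38.96,16.005): [(39.3243, 24.4531) (0, 59.5051) (0, 0) (38.2697, 0)]  |A|=1637.9053
4. ⊥bis P5·P2 via (26.915,19.455): [(23.552, 38.5118) (0, 59.5051) (0, 0) (30.3482, 0)]  |A|=1285.1154
5. ⊥bis P5·P3 via (32.33,20.785): [(23.552, 38.5118) (0, 59.5051) (0, 0) (30.3482, 0)]  |A|=1285.1154
6. ⊥bis P5·P4 via (17.68,24.145): [(27.0522, 18.6773) (0, 34.4594) (0, 0) (30.3482, 0)]  |A|=749.5133
7. ⊥bis P5·P6 via (22.23,29.345): [(27.0522, 18.6773) (0, 34.4594) (0, 0) (30.3482, 0)]  |A|=749.5133
8. ⊥bis P5·P7 via (20.99,24.335): [(27.1728, 17.9941) (25.7868, 19.4156) (0, 34.4594) (0, 0) (30.3482, 0)]  |A|=749.1255
9. canonical 5-gon: [(27.1728, 17.9941) (25.7868, 19.4156) (0, 34.4594) (0, 0) (30.3482, 0)]
10. shoelace: 749.1255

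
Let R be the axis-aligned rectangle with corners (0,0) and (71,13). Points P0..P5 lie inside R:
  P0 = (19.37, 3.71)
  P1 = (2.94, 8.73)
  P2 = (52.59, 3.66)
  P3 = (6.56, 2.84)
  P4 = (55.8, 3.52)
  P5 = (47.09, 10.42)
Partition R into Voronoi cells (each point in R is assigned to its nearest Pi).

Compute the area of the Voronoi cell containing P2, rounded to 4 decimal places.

Area of P2's cell: 69.6572

1. box [0,71]×[0,13]: [(0, 0) (71, 0) (71, 13) (0, 13)]
2. ⊥bis P2·P0 via (35.98,3.685): [(35.9745, 0) (71, 0) (71, 13) (35.994, 13)]  |A|=455.2049
3. ⊥bis P2·P1 via (27.765,6.195): [(35.9745, 0) (71, 0) (71, 13) (35.994, 13)]  |A|=455.2049
4. ⊥bis P2·P3 via (29.575,3.25): [(35.9745, 0) (71, 0) (71, 13) (35.994, 13)]  |A|=455.2049
5. ⊥bis P2·P4 via (54.195,3.59): [(35.9745, 0) (54.0384, 0) (54.6054, 13) (35.994, 13)]  |A|=238.3898
6. ⊥bis P2·P5 via (49.84,7.04): [(41.1872, 0) (54.0384, 0) (54.5112, 10.8406)]  |A|=69.6572
7. canonical 3-gon: [(41.1872, 0) (54.0384, 0) (54.5112, 10.8406)]
8. shoelace: 69.6572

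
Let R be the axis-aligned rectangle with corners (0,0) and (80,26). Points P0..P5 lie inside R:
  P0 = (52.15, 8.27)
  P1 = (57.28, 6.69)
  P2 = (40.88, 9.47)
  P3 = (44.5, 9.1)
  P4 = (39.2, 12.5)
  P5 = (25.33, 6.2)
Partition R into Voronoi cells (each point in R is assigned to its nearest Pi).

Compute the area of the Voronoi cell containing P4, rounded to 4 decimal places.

Area of P4's cell: 293.7517

1. box [0,80]×[0,26]: [(0, 0) (80, 0) (80, 26) (0, 26)]
2. ⊥bis P4·P0 via (45.675,10.385): [(0, 0) (42.2828, 0) (50.7755, 26) (0, 26)]  |A|=1209.7583
3. ⊥bis P4·P1 via (48.24,9.595): [(0, 0) (42.2828, 0) (50.7755, 26) (0, 26)]  |A|=1209.7583
4. ⊥bis P4·P2 via (40.04,10.985): [(0, 0) (20.2278, 0) (47.1606, 14.933) (50.7755, 26) (0, 26)]  |A|=1045.0837
5. ⊥bis P4·P3 via (41.85,10.8): [(0, 0) (20.2278, 0) (43.0334, 12.6447) (49.9192, 23.3784) (50.7755, 26) (0, 26)]  |A|=1030.8122
6. ⊥bis P4·P5 via (32.265,9.35): [(33.2359, 7.2124) (43.0334, 12.6447) (49.9192, 23.3784) (50.7755, 26) (24.7023, 26)]  |A|=293.7517
7. canonical 5-gon: [(33.2359, 7.2124) (43.0334, 12.6447) (49.9192, 23.3784) (50.7755, 26) (24.7023, 26)]
8. shoelace: 293.7517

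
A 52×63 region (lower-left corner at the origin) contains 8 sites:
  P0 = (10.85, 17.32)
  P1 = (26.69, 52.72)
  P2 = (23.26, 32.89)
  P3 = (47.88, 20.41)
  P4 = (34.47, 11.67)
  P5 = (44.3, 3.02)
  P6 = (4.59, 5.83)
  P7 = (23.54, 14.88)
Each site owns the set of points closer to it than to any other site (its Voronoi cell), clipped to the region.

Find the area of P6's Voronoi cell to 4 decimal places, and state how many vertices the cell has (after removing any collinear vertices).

Area of P6's cell: 192.0597 (4 vertices)

1. box [0,52]×[0,63]: [(0, 0) (52, 0) (52, 63) (0, 63)]
2. ⊥bis P6·P0 via (7.72,11.575): [(0, 15.781) (0, 0) (28.9655, 0)]  |A|=228.5525
3. ⊥bis P6·P1 via (15.64,29.275): [(0, 15.781) (0, 0) (28.9655, 0)]  |A|=228.5525
4. ⊥bis P6·P2 via (13.925,19.36): [(0, 15.781) (0, 0) (28.9655, 0)]  |A|=228.5525
5. ⊥bis P6·P3 via (26.235,13.12): [(0, 15.781) (0, 0) (28.9655, 0)]  |A|=228.5525
6. ⊥bis P6·P4 via (19.53,8.75): [(20.3195, 4.7105) (0, 15.781) (0, 0) (21.2402, 0)]  |A|=210.3574
7. ⊥bis P6·P5 via (24.445,4.425): [(20.3195, 4.7105) (0, 15.781) (0, 0) (21.2402, 0)]  |A|=210.3574
8. ⊥bis P6·P7 via (14.065,10.355): [(15.509, 7.3314) (0, 15.781) (0, 0) (19.0103, 0)]  |A|=192.0597
9. canonical 4-gon: [(15.509, 7.3314) (0, 15.781) (0, 0) (19.0103, 0)]
10. shoelace: 192.0597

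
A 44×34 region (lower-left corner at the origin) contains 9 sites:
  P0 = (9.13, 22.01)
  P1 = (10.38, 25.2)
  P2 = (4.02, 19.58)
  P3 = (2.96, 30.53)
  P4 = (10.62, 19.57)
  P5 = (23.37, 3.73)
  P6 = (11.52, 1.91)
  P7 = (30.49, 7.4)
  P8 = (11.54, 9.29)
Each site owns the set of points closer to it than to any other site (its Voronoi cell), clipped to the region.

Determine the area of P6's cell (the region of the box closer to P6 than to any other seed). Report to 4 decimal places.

1. box [0,44]×[0,34]: [(0, 0) (44, 0) (44, 34) (0, 34)]
2. ⊥bis P6·P0 via (10.325,11.96): [(0, 10.7323) (0, 0) (44, 0) (44, 15.9641)]  |A|=587.3217
3. ⊥bis P6·P1 via (10.95,13.555): [(32.6873, 14.619) (0, 10.7323) (0, 0) (44, 0) (44, 15.1727)]  |A|=582.8452
4. ⊥bis P6·P2 via (7.77,10.745): [(32.6873, 14.619) (10.7522, 12.0108) (0, 7.447) (0, 0) (44, 0) (44, 15.1727)]  |A|=565.1833
5. ⊥bis P6·P3 via (7.24,16.22): [(32.6873, 14.619) (10.7522, 12.0108) (0, 7.447) (0, 0) (44, 0) (44, 15.1727)]  |A|=565.1833
6. ⊥bis P6·P4 via (11.07,10.74): [(7.3063, 10.5482) (0, 7.447) (0, 0) (44, 0) (44, 12.4182)]  |A|=487.1002
7. ⊥bis P6·P5 via (17.445,2.82): [(16.1885, 11.0009) (7.3063, 10.5482) (0, 7.447) (0, 0) (17.8781, 0)]  |A|=170.7345
8. ⊥bis P6·P7 via (21.005,4.655): [(16.1885, 11.0009) (7.3063, 10.5482) (0, 7.447) (0, 0) (17.8781, 0)]  |A|=170.7345
9. ⊥bis P6·P8 via (11.53,5.6): [(17.0203, 5.5851) (0, 5.6312) (0, 0) (17.8781, 0)]  |A|=97.8485
10. canonical 4-gon: [(17.0203, 5.5851) (0, 5.6312) (0, 0) (17.8781, 0)]
11. shoelace: 97.8485

Area of P6's cell: 97.8485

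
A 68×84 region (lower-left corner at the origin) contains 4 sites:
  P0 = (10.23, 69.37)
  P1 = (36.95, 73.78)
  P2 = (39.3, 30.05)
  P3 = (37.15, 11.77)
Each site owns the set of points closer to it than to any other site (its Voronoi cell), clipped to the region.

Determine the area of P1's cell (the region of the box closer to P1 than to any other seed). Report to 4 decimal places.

Area of P1's cell: 1385.1520

1. box [0,68]×[0,84]: [(0, 0) (68, 0) (68, 84) (0, 84)]
2. ⊥bis P1·P0 via (23.59,71.575): [(35.4031, 0) (68, 0) (68, 84) (21.5393, 84)]  |A|=3320.4189
3. ⊥bis P1·P2 via (38.125,51.915): [(26.934, 51.3136) (68, 53.5204) (68, 84) (21.5393, 84)]  |A|=1385.152
4. ⊥bis P1·P3 via (37.05,42.775): [(26.934, 51.3136) (68, 53.5204) (68, 84) (21.5393, 84)]  |A|=1385.152
5. canonical 4-gon: [(26.934, 51.3136) (68, 53.5204) (68, 84) (21.5393, 84)]
6. shoelace: 1385.152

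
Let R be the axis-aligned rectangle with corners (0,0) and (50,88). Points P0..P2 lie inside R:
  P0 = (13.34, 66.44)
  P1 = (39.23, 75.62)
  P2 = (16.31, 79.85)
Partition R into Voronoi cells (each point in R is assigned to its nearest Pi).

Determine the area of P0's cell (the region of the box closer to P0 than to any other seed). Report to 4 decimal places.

1. box [0,50]×[0,88]: [(0, 0) (50, 0) (50, 88) (0, 88)]
2. ⊥bis P0·P1 via (26.285,71.03): [(0, 0) (50, 0) (50, 4.1475) (20.2678, 88) (0, 88)]  |A|=3153.4415
3. ⊥bis P0·P2 via (14.825,73.145): [(0, 76.4284) (0, 0) (50, 0) (50, 4.1475) (26.4478, 70.5708)]  |A|=2823.7938
4. canonical 5-gon: [(0, 76.4284) (0, 0) (50, 0) (50, 4.1475) (26.4478, 70.5708)]
5. shoelace: 2823.7938

Area of P0's cell: 2823.7938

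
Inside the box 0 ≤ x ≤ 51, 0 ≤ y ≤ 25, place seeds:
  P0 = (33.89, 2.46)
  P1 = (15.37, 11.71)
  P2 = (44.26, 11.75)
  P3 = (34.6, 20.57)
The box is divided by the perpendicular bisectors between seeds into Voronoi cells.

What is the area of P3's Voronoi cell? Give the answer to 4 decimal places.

1. box [0,51]×[0,25]: [(0, 0) (51, 0) (51, 25) (0, 25)]
2. ⊥bis P3·P0 via (34.245,11.515): [(0, 12.8576) (51, 10.8581) (51, 25) (0, 25)]  |A|=670.2498
3. ⊥bis P3·P1 via (24.985,16.14): [(26.9848, 11.7996) (51, 10.8581) (51, 25) (20.9029, 25)]  |A|=368.4568
4. ⊥bis P3·P2 via (39.43,16.16): [(26.9848, 11.7996) (35.1563, 11.4793) (47.5013, 25) (20.9029, 25)]  |A|=232.7745
5. canonical 4-gon: [(26.9848, 11.7996) (35.1563, 11.4793) (47.5013, 25) (20.9029, 25)]
6. shoelace: 232.7745

Area of P3's cell: 232.7745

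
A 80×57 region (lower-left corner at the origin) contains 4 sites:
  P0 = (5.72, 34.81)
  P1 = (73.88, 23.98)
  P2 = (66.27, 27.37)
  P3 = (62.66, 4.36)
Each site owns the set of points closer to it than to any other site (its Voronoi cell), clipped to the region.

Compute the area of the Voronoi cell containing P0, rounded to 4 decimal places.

1. box [0,80]×[0,57]: [(0, 0) (80, 0) (80, 57) (0, 57)]
2. ⊥bis P0·P1 via (39.8,29.395): [(0, 0) (35.1294, 0) (44.1862, 57) (0, 57)]  |A|=2260.4942
3. ⊥bis P0·P2 via (35.995,31.09): [(0, 0) (32.1749, 0) (39.1787, 57) (0, 57)]  |A|=2033.5752
4. ⊥bis P0·P3 via (34.19,19.585): [(0, 0) (23.7165, 0) (34.6981, 20.5351) (39.1787, 57) (0, 57)]  |A|=1946.7282
5. canonical 5-gon: [(0, 0) (23.7165, 0) (34.6981, 20.5351) (39.1787, 57) (0, 57)]
6. shoelace: 1946.7282

Area of P0's cell: 1946.7282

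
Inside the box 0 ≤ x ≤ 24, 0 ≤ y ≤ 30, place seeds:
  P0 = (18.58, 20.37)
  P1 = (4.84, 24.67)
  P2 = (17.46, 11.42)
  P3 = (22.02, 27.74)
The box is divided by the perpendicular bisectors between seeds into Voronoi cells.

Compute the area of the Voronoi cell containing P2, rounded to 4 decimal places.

1. box [0,24]×[0,30]: [(0, 0) (24, 0) (24, 30) (0, 30)]
2. ⊥bis P2·P0 via (18.02,15.895): [(0, 18.15) (0, 0) (24, 0) (24, 15.1467)]  |A|=399.5602
3. ⊥bis P2·P1 via (11.15,18.045): [(9.9526, 16.9045) (0, 7.4252) (0, 0) (24, 0) (24, 15.1467)]  |A|=346.1899
4. ⊥bis P2·P3 via (19.74,19.58): [(9.9526, 16.9045) (0, 7.4252) (0, 0) (24, 0) (24, 15.1467)]  |A|=346.1899
5. canonical 5-gon: [(9.9526, 16.9045) (0, 7.4252) (0, 0) (24, 0) (24, 15.1467)]
6. shoelace: 346.1899

Area of P2's cell: 346.1899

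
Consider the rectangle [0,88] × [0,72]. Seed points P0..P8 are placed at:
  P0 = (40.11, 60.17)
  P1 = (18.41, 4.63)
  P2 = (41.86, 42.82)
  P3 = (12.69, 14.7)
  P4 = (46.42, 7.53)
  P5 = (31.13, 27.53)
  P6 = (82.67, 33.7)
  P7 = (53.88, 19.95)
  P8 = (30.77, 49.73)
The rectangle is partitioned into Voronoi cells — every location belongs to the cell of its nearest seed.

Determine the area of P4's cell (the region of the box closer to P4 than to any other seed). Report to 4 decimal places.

1. box [0,88]×[0,72]: [(0, 0) (88, 0) (88, 72) (0, 72)]
2. ⊥bis P4·P0 via (43.265,33.85): [(0, 28.6638) (0, 0) (88, 0) (88, 39.2124)]  |A|=2986.5532
3. ⊥bis P4·P1 via (32.415,6.08): [(29.7081, 32.2249) (33.0445, 0) (88, 0) (88, 39.2124)]  |A|=2028.3518
4. ⊥bis P4·P2 via (44.14,25.175): [(30.6189, 23.4279) (33.0445, 0) (88, 0) (88, 30.8424)]  |A|=1528.63
5. ⊥bis P4·P3 via (29.555,11.115): [(32.2162, 23.6343) (31.1277, 18.5135) (33.0445, 0) (88, 0) (88, 30.8424)]  |A|=1524.6525
6. ⊥bis P4·P5 via (38.775,17.53): [(49.7177, 25.8957) (31.783, 12.1846) (33.0445, 0) (88, 0) (88, 30.8424)]  |A|=1419.8267
7. ⊥bis P4·P6 via (64.545,20.615): [(59.7928, 27.1976) (49.7177, 25.8957) (31.783, 12.1846) (33.0445, 0) (79.4276, 0)]  |A|=868.2645
8. ⊥bis P4·P7 via (50.15,13.74): [(41.0036, 19.2337) (31.783, 12.1846) (33.0445, 0) (73.0254, 0)]  |A|=445.1128
9. ⊥bis P4·P8 via (38.595,28.63): [(41.0036, 19.2337) (31.783, 12.1846) (33.0445, 0) (73.0254, 0)]  |A|=445.1128
10. canonical 4-gon: [(41.0036, 19.2337) (31.783, 12.1846) (33.0445, 0) (73.0254, 0)]
11. shoelace: 445.1128

Area of P4's cell: 445.1128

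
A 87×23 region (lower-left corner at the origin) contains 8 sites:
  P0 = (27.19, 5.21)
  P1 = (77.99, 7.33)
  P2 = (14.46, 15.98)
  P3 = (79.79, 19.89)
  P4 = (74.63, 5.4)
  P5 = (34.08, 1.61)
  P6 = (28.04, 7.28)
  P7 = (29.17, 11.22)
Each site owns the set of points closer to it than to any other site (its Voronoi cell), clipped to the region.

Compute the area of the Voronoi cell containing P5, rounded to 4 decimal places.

1. box [0,87]×[0,23]: [(0, 0) (87, 0) (87, 23) (0, 23)]
2. ⊥bis P5·P0 via (30.635,3.41): [(28.8533, 0) (87, 0) (87, 23) (40.8707, 23)]  |A|=1199.1741
3. ⊥bis P5·P1 via (56.035,4.47): [(28.8533, 0) (56.6173, 0) (53.6212, 23) (40.8707, 23)]  |A|=465.9163
4. ⊥bis P5·P2 via (24.27,8.795): [(28.8533, 0) (56.6173, 0) (53.6212, 23) (40.8707, 23)]  |A|=465.9163
5. ⊥bis P5·P3 via (56.935,10.75): [(28.8533, 0) (56.6173, 0) (54.3869, 17.1216) (52.0361, 23) (40.8707, 23)]  |A|=461.2574
6. ⊥bis P5·P4 via (54.355,3.505): [(28.8533, 0) (54.6826, 0) (52.6844, 21.3787) (52.0361, 23) (40.8707, 23)]  |A|=430.7496
7. ⊥bis P5·P6 via (31.06,4.445): [(31.3211, 4.7232) (28.8533, 0) (54.6826, 0) (52.6844, 21.3787) (52.0361, 23) (48.4784, 23)]  |A|=361.2277
8. ⊥bis P5·P7 via (31.625,6.415): [(34.0931, 7.676) (31.3211, 4.7232) (28.8533, 0) (54.6826, 0) (53.0594, 17.3664)]  |A|=274.589
9. canonical 5-gon: [(34.0931, 7.676) (31.3211, 4.7232) (28.8533, 0) (54.6826, 0) (53.0594, 17.3664)]
10. shoelace: 274.589

Area of P5's cell: 274.5890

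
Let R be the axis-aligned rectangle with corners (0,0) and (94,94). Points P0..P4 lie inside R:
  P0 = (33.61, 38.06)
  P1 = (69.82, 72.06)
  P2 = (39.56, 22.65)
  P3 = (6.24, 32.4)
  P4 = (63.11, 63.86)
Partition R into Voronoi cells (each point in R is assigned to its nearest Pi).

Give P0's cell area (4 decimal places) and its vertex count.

1. box [0,94]×[0,94]: [(0, 0) (94, 0) (94, 94) (0, 94)]
2. ⊥bis P0·P1 via (51.715,55.06): [(0, 0) (94, 0) (94, 10.0265) (15.1516, 94) (0, 94)]  |A|=5525.4118
3. ⊥bis P0·P2 via (36.585,30.355): [(0, 16.2291) (64.7141, 41.216) (15.1516, 94) (0, 94)]  |A|=2916.3185
4. ⊥bis P0·P3 via (19.925,35.23): [(22.0905, 24.7585) (64.7141, 41.216) (15.1516, 94) (7.7716, 94)]  |A|=1788.2611
5. ⊥bis P0·P4 via (48.36,50.96): [(22.0905, 24.7585) (58.859, 38.9553) (10.7182, 94) (7.7716, 94)]  |A|=1455.6949
6. canonical 4-gon: [(22.0905, 24.7585) (58.859, 38.9553) (10.7182, 94) (7.7716, 94)]
7. shoelace: 1455.6949

Area of P0's cell: 1455.6949 (4 vertices)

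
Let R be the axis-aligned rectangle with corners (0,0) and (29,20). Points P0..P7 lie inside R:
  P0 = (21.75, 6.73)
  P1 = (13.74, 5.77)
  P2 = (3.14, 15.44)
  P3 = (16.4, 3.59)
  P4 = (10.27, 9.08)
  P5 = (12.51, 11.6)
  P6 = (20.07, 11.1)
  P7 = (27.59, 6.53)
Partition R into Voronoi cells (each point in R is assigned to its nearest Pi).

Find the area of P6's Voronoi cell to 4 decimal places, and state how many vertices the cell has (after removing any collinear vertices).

Area of P6's cell: 117.6519 (7 vertices)

1. box [0,29]×[0,20]: [(0, 0) (29, 0) (29, 20) (0, 20)]
2. ⊥bis P6·P0 via (20.91,8.915): [(0, 0.8764) (29, 12.0251) (29, 20) (0, 20)]  |A|=392.9284
3. ⊥bis P6·P1 via (16.905,8.435): [(17.5791, 7.6345) (29, 12.0251) (29, 20) (7.167, 20)]  |A|=180.5286
4. ⊥bis P6·P2 via (11.605,13.27): [(11.8918, 14.3888) (17.5791, 7.6345) (29, 12.0251) (29, 20) (13.3302, 20)]  |A|=163.237
5. ⊥bis P6·P3 via (18.235,7.345): [(11.8918, 14.3888) (17.5346, 7.6873) (17.6147, 7.6481) (29, 12.0251) (29, 20) (13.3302, 20)]  |A|=163.2358
6. ⊥bis P6·P4 via (15.17,10.09): [(13.2178, 19.5613) (15.0593, 10.627) (17.5346, 7.6873) (17.6147, 7.6481) (29, 12.0251) (29, 20) (13.3302, 20)]  |A|=152.5497
7. ⊥bis P6·P5 via (16.29,11.35): [(16.156, 9.3245) (17.5346, 7.6873) (17.6147, 7.6481) (29, 12.0251) (29, 20) (16.8621, 20)]  |A|=128.7774
8. ⊥bis P6·P7 via (23.83,8.815): [(16.156, 9.3245) (17.5346, 7.6873) (17.6147, 7.6481) (24.7995, 10.4103) (29, 17.3223) (29, 20) (16.8621, 20)]  |A|=117.6519
9. canonical 7-gon: [(16.156, 9.3245) (17.5346, 7.6873) (17.6147, 7.6481) (24.7995, 10.4103) (29, 17.3223) (29, 20) (16.8621, 20)]
10. shoelace: 117.6519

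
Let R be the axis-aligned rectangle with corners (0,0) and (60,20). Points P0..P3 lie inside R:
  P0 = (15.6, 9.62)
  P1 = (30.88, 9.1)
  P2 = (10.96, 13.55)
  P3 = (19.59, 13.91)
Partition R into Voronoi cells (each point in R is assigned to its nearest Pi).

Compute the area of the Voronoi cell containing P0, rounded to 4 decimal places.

Area of P0's cell: 162.3344

1. box [0,60]×[0,20]: [(0, 0) (60, 0) (60, 20) (0, 20)]
2. ⊥bis P0·P1 via (23.24,9.36): [(0, 0) (22.9215, 0) (23.6021, 20) (0, 20)]  |A|=465.2356
3. ⊥bis P0·P2 via (13.28,11.585): [(3.4677, 0) (22.9215, 0) (23.6021, 20) (20.4074, 20)]  |A|=226.485
4. ⊥bis P0·P3 via (17.595,11.765): [(15.2666, 13.9305) (3.4677, 0) (22.9215, 0) (23.1461, 6.602)]  |A|=162.3344
5. canonical 4-gon: [(15.2666, 13.9305) (3.4677, 0) (22.9215, 0) (23.1461, 6.602)]
6. shoelace: 162.3344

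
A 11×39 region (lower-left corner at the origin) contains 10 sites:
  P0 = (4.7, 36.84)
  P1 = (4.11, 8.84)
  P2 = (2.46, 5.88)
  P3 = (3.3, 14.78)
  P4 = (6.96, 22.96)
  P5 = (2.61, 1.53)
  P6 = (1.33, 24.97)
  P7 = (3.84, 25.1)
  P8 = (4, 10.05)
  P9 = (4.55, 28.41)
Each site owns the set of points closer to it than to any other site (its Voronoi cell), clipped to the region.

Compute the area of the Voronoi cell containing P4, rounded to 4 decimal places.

1. box [0,11]×[0,39]: [(0, 0) (11, 0) (11, 39) (0, 39)]
2. ⊥bis P4·P0 via (5.83,29.9): [(0, 28.9507) (0, 0) (11, 0) (11, 30.7418)]  |A|=328.3089
3. ⊥bis P4·P1 via (5.535,15.9): [(0, 28.9507) (0, 17.0172) (11, 14.7969) (11, 30.7418)]  |A|=153.3312
4. ⊥bis P4·P2 via (4.71,14.42): [(0, 28.9507) (0, 17.0172) (11, 14.7969) (11, 30.7418)]  |A|=153.3312
5. ⊥bis P4·P3 via (5.13,18.87): [(0, 28.9507) (0, 21.1653) (11, 16.2436) (11, 30.7418)]  |A|=122.56
6. ⊥bis P4·P5 via (4.785,12.245): [(0, 28.9507) (0, 21.1653) (11, 16.2436) (11, 30.7418)]  |A|=122.56
7. ⊥bis P4·P6 via (4.145,23.965): [(6.2907, 29.975) (2.7122, 19.9518) (11, 16.2436) (11, 30.7418)]  |A|=82.3084
8. ⊥bis P4·P7 via (5.4,24.03): [(9.8783, 30.5592) (2.831, 20.2846) (2.7122, 19.9518) (11, 16.2436) (11, 30.7418)]  |A|=65.9359
9. ⊥bis P4·P8 via (5.48,16.505): [(9.8783, 30.5592) (2.831, 20.2846) (2.7122, 19.9518) (11, 16.2436) (11, 30.7418)]  |A|=65.9359
10. ⊥bis P4·P9 via (5.755,25.685): [(6.8748, 26.1802) (2.831, 20.2846) (2.7122, 19.9518) (11, 16.2436) (11, 28.0043)]  |A|=58.108
11. canonical 5-gon: [(6.8748, 26.1802) (2.831, 20.2846) (2.7122, 19.9518) (11, 16.2436) (11, 28.0043)]
12. shoelace: 58.108

Area of P4's cell: 58.1080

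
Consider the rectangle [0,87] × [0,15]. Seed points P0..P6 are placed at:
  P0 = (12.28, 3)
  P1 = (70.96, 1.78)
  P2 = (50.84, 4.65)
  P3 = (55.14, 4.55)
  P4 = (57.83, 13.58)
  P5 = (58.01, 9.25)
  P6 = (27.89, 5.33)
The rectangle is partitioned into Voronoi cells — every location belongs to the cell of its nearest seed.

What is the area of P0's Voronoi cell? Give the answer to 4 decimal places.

1. box [0,87]×[0,15]: [(0, 0) (87, 0) (87, 15) (0, 15)]
2. ⊥bis P0·P1 via (41.62,2.39): [(0, 0) (41.5703, 0) (41.8822, 15) (0, 15)]  |A|=625.8936
3. ⊥bis P0·P2 via (31.56,3.825): [(0, 0) (31.7237, 0) (31.0818, 15) (0, 15)]  |A|=471.0412
4. ⊥bis P0·P3 via (33.71,3.775): [(0, 0) (31.7237, 0) (31.0818, 15) (0, 15)]  |A|=471.0412
5. ⊥bis P0·P4 via (35.055,8.29): [(0, 0) (31.7237, 0) (31.0818, 15) (0, 15)]  |A|=471.0412
6. ⊥bis P0·P5 via (35.145,6.125): [(0, 0) (31.7237, 0) (31.0818, 15) (0, 15)]  |A|=471.0412
7. ⊥bis P0·P6 via (20.085,4.165): [(0, 0) (20.7067, 0) (18.4677, 15) (0, 15)]  |A|=293.8081
8. canonical 4-gon: [(0, 0) (20.7067, 0) (18.4677, 15) (0, 15)]
9. shoelace: 293.8081

Area of P0's cell: 293.8081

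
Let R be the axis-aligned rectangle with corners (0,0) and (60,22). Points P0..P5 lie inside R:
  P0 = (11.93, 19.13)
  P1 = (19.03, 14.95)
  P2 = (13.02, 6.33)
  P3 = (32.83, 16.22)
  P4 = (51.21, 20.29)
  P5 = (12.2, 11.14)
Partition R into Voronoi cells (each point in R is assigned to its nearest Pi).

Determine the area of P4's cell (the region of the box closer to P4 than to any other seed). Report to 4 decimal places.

1. box [0,60]×[0,22]: [(0, 0) (60, 0) (60, 22) (0, 22)]
2. ⊥bis P4·P0 via (31.57,19.71): [(32.1521, 0) (60, 0) (60, 22) (31.5024, 22)]  |A|=619.8012
3. ⊥bis P4·P1 via (35.12,17.62): [(38.0439, 0) (60, 0) (60, 22) (34.3932, 22)]  |A|=523.1923
4. ⊥bis P4·P2 via (32.115,13.31): [(38.0439, 0) (60, 0) (60, 22) (34.3932, 22)]  |A|=523.1923
5. ⊥bis P4·P3 via (42.02,18.255): [(46.0623, 0) (60, 0) (60, 22) (41.1907, 22)]  |A|=360.2165
6. ⊥bis P4·P5 via (31.705,15.715): [(46.0623, 0) (60, 0) (60, 22) (41.1907, 22)]  |A|=360.2165
7. canonical 4-gon: [(46.0623, 0) (60, 0) (60, 22) (41.1907, 22)]
8. shoelace: 360.2165

Area of P4's cell: 360.2165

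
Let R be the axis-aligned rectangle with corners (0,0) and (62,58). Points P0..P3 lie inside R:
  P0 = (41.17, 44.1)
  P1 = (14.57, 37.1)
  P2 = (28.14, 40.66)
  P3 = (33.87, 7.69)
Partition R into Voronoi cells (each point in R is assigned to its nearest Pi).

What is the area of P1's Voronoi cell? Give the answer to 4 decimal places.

Area of P1's cell: 939.9196

1. box [0,62]×[0,58]: [(0, 0) (62, 0) (62, 58) (0, 58)]
2. ⊥bis P1·P0 via (27.87,40.6): [(0, 0) (38.5542, 0) (23.2911, 58) (0, 58)]  |A|=1793.5126
3. ⊥bis P1·P2 via (21.355,38.88): [(0, 0) (31.5549, 0) (16.339, 58) (0, 58)]  |A|=1388.9233
4. ⊥bis P1·P3 via (24.22,22.395): [(0, 6.5009) (25.4653, 23.2122) (16.339, 58) (0, 58)]  |A|=939.9196
5. canonical 4-gon: [(0, 6.5009) (25.4653, 23.2122) (16.339, 58) (0, 58)]
6. shoelace: 939.9196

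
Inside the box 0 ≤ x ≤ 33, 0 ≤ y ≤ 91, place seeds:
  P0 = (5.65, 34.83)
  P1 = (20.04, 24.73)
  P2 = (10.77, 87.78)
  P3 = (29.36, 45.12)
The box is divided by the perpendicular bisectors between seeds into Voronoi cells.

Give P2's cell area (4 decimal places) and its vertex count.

Area of P2's cell: 843.2977 (5 vertices)

1. box [0,33]×[0,91]: [(0, 0) (33, 0) (33, 91) (0, 91)]
2. ⊥bis P2·P0 via (8.21,61.305): [(0, 62.0989) (33, 58.9079) (33, 91) (0, 91)]  |A|=1006.3878
3. ⊥bis P2·P1 via (15.405,56.255): [(0, 62.0989) (33, 58.9079) (33, 91) (0, 91)]  |A|=1006.3878
4. ⊥bis P2·P3 via (20.065,66.45): [(0, 62.0989) (8.2496, 61.3012) (33, 72.0867) (33, 91) (0, 91)]  |A|=843.2977
5. canonical 5-gon: [(0, 62.0989) (8.2496, 61.3012) (33, 72.0867) (33, 91) (0, 91)]
6. shoelace: 843.2977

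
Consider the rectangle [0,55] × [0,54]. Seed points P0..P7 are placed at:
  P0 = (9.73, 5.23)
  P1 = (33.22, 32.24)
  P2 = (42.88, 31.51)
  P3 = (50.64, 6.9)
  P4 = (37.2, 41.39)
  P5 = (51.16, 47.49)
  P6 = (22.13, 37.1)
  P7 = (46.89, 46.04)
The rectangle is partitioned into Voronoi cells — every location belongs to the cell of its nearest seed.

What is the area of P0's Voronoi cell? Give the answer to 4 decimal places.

Area of P0's cell: 628.2217

1. box [0,55]×[0,54]: [(0, 0) (55, 0) (55, 54) (0, 54)]
2. ⊥bis P0·P1 via (21.475,18.735): [(0, 37.4113) (0, 0) (43.0175, 0)]  |A|=804.6702
3. ⊥bis P0·P2 via (26.305,18.37): [(36.0961, 6.0193) (0, 37.4113) (0, 0) (40.868, 0)]  |A|=798.2011
4. ⊥bis P0·P3 via (30.185,6.065): [(29.9694, 11.3476) (0, 37.4113) (0, 0) (30.4326, 0)]  |A|=733.2659
5. ⊥bis P0·P4 via (23.465,23.31): [(29.9694, 11.3476) (0, 37.4113) (0, 0) (30.4326, 0)]  |A|=733.2659
6. ⊥bis P0·P5 via (30.445,26.36): [(29.9694, 11.3476) (0, 37.4113) (0, 0) (30.4326, 0)]  |A|=733.2659
7. ⊥bis P0·P6 via (15.93,21.165): [(29.9694, 11.3476) (20.9079, 19.2282) (0, 27.3631) (0, 0) (30.4326, 0)]  |A|=628.2217
8. ⊥bis P0·P7 via (28.31,25.635): [(29.9694, 11.3476) (20.9079, 19.2282) (0, 27.3631) (0, 0) (30.4326, 0)]  |A|=628.2217
9. canonical 5-gon: [(29.9694, 11.3476) (20.9079, 19.2282) (0, 27.3631) (0, 0) (30.4326, 0)]
10. shoelace: 628.2217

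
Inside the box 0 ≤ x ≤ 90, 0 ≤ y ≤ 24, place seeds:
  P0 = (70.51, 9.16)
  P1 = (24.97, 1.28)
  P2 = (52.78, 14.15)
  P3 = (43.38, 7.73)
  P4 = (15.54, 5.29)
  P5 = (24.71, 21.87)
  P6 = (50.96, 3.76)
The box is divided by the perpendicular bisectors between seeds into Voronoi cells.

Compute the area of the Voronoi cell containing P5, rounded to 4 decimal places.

1. box [0,90]×[0,24]: [(0, 0) (90, 0) (90, 24) (0, 24)]
2. ⊥bis P5·P0 via (47.61,15.515): [(0, 0) (43.3044, 0) (49.9647, 24) (0, 24)]  |A|=1119.2292
3. ⊥bis P5·P1 via (24.84,11.575): [(0, 11.2613) (46.5928, 11.8497) (49.9647, 24) (0, 24)]  |A|=600.3086
4. ⊥bis P5·P2 via (38.745,18.01): [(0, 11.2613) (37.0175, 11.7288) (40.3924, 24) (0, 24)]  |A|=483.609
5. ⊥bis P5·P3 via (34.045,14.8): [(0, 11.2613) (31.6678, 11.6612) (40.0387, 22.7139) (40.3924, 24) (0, 24)]  |A|=454.3276
6. ⊥bis P5·P4 via (20.125,13.58): [(23.7745, 11.5615) (31.6678, 11.6612) (40.0387, 22.7139) (40.3924, 24) (1.2849, 24)]  |A|=294.9086
7. ⊥bis P5·P6 via (37.835,12.815): [(23.7745, 11.5615) (31.6678, 11.6612) (40.0387, 22.7139) (40.3924, 24) (1.2849, 24)]  |A|=294.9086
8. canonical 5-gon: [(23.7745, 11.5615) (31.6678, 11.6612) (40.0387, 22.7139) (40.3924, 24) (1.2849, 24)]
9. shoelace: 294.9086

Area of P5's cell: 294.9086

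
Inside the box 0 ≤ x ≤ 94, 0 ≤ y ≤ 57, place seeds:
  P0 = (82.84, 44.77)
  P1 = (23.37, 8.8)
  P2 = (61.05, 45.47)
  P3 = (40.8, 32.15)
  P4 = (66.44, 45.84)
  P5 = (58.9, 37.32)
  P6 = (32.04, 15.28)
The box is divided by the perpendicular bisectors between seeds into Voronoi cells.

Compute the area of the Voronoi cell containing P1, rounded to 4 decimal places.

Area of P1's cell: 882.6917

1. box [0,94]×[0,57]: [(0, 0) (94, 0) (94, 57) (0, 57)]
2. ⊥bis P1·P0 via (53.105,26.785): [(0, 0) (69.3057, 0) (34.8297, 57) (0, 57)]  |A|=2967.8586
3. ⊥bis P1·P2 via (42.21,27.135): [(0, 0) (68.6177, 0) (13.1455, 57) (0, 57)]  |A|=2330.2505
4. ⊥bis P1·P3 via (32.085,20.475): [(0, 44.4254) (0, 0) (59.5142, 0)]  |A|=1321.9711
5. ⊥bis P1·P4 via (44.905,27.32): [(0, 44.4254) (0, 0) (59.5142, 0)]  |A|=1321.9711
6. ⊥bis P1·P5 via (41.135,23.06): [(0, 44.4254) (0, 0) (59.5142, 0)]  |A|=1321.9711
7. ⊥bis P1·P6 via (27.705,12.04): [(7.917, 38.5156) (0, 44.4254) (0, 0) (36.7038, 0)]  |A|=882.6917
8. canonical 4-gon: [(7.917, 38.5156) (0, 44.4254) (0, 0) (36.7038, 0)]
9. shoelace: 882.6917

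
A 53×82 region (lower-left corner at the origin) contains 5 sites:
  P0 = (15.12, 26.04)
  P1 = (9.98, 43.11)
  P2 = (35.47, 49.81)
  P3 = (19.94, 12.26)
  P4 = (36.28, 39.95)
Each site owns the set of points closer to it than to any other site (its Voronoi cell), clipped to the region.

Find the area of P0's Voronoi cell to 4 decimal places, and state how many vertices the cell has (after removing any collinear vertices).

Area of P0's cell: 464.6557 (4 vertices)

1. box [0,53]×[0,82]: [(0, 0) (53, 0) (53, 82) (0, 82)]
2. ⊥bis P0·P1 via (12.55,34.575): [(0, 30.796) (0, 0) (53, 0) (53, 46.755)]  |A|=2055.1029
3. ⊥bis P0·P2 via (25.295,37.925): [(24.8736, 38.2858) (0, 30.796) (0, 0) (53, 0) (53, 14.2062)]  |A|=1597.3614
4. ⊥bis P0·P3 via (17.53,19.15): [(38.6119, 26.5241) (24.8736, 38.2858) (0, 30.796) (0, 13.0183)]  |A|=540.9423
5. ⊥bis P0·P4 via (25.7,32.995): [(31.5724, 24.0618) (22.6601, 37.6193) (0, 30.796) (0, 13.0183)]  |A|=464.6557
6. canonical 4-gon: [(31.5724, 24.0618) (22.6601, 37.6193) (0, 30.796) (0, 13.0183)]
7. shoelace: 464.6557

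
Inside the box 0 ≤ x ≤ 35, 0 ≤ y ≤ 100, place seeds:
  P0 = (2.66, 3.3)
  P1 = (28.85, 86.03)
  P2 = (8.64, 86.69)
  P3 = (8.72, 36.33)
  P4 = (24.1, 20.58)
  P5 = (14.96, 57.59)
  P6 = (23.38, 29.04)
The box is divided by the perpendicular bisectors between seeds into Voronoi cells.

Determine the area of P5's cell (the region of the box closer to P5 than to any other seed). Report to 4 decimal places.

Area of P5's cell: 832.7201

1. box [0,35]×[0,100]: [(0, 0) (35, 0) (35, 100) (0, 100)]
2. ⊥bis P5·P0 via (8.81,30.445): [(0, 32.441) (35, 24.5114) (35, 100) (0, 100)]  |A|=2503.3335
3. ⊥bis P5·P1 via (21.905,71.81): [(0, 82.5083) (0, 32.441) (35, 24.5114) (35, 65.4144)]  |A|=1591.9821
4. ⊥bis P5·P2 via (11.8,72.14): [(18.3269, 73.5575) (0, 69.5773) (0, 32.441) (35, 24.5114) (35, 65.4144)]  |A|=1473.4888
5. ⊥bis P5·P3 via (11.84,46.96): [(18.3269, 73.5575) (0, 69.5773) (0, 50.4351) (35, 40.1623) (35, 65.4144)]  |A|=884.6993
6. ⊥bis P5·P4 via (19.53,39.085): [(18.3269, 73.5575) (0, 69.5773) (0, 50.4351) (29.9245, 41.652) (35, 42.9055) (35, 65.4144)]  |A|=877.7379
7. ⊥bis P5·P6 via (19.17,43.315): [(18.3269, 73.5575) (0, 69.5773) (0, 50.4351) (21.7082, 44.0636) (35, 47.9836) (35, 65.4144)]  |A|=832.7201
8. canonical 6-gon: [(18.3269, 73.5575) (0, 69.5773) (0, 50.4351) (21.7082, 44.0636) (35, 47.9836) (35, 65.4144)]
9. shoelace: 832.7201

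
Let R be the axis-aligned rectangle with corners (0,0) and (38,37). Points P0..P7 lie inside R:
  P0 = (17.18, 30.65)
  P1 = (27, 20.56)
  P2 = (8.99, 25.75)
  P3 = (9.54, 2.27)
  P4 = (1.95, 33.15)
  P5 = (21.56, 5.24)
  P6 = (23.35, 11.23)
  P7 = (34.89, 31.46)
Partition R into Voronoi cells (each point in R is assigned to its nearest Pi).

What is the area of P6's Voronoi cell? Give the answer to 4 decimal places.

1. box [0,38]×[0,37]: [(0, 0) (38, 0) (38, 37) (0, 37)]
2. ⊥bis P6·P0 via (20.265,20.94): [(0, 14.5015) (0, 0) (38, 0) (38, 26.5747)]  |A|=780.4475
3. ⊥bis P6·P1 via (25.175,15.895): [(15.8581, 19.5399) (0, 14.5015) (0, 0) (38, 0) (38, 10.8777)]  |A|=606.6676
4. ⊥bis P6·P2 via (16.17,18.49): [(16.8423, 19.1549) (0, 2.4982) (0, 0) (38, 0) (38, 10.8777)]  |A|=500.0538
5. ⊥bis P6·P3 via (16.445,6.75): [(16.8423, 19.1549) (11.6977, 14.067) (20.8244, 0) (38, 0) (38, 10.8777)]  |A|=338.9738
6. ⊥bis P6·P4 via (12.65,22.19): [(16.8423, 19.1549) (11.6977, 14.067) (20.8244, 0) (38, 0) (38, 10.8777)]  |A|=338.9738
7. ⊥bis P6·P5 via (22.455,8.235): [(16.8423, 19.1549) (11.6977, 14.067) (13.8043, 10.8201) (38, 3.5897) (38, 10.8777)]  |A|=202.6258
8. ⊥bis P6·P7 via (29.12,21.345): [(16.8423, 19.1549) (11.6977, 14.067) (13.8043, 10.8201) (38, 3.5897) (38, 10.8777)]  |A|=202.6258
9. canonical 5-gon: [(16.8423, 19.1549) (11.6977, 14.067) (13.8043, 10.8201) (38, 3.5897) (38, 10.8777)]
10. shoelace: 202.6258

Area of P6's cell: 202.6258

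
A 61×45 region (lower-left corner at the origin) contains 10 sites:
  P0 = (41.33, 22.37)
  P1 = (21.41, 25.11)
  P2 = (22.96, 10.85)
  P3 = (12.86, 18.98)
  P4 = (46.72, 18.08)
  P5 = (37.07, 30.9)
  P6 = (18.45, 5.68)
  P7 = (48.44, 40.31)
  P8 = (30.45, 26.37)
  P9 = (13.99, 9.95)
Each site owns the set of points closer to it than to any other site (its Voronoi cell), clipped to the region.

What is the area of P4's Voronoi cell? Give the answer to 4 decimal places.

1. box [0,61]×[0,45]: [(0, 0) (61, 0) (61, 45) (0, 45)]
2. ⊥bis P4·P0 via (44.025,20.225): [(27.9276, 0) (61, 0) (61, 41.5526)]  |A|=687.1225
3. ⊥bis P4·P1 via (34.065,21.595): [(28.1415, 0.2689) (28.0669, 0) (61, 0) (61, 41.5526)]  |A|=687.1038
4. ⊥bis P4·P2 via (34.84,14.465): [(36.1124, 10.2835) (39.2416, 0) (61, 0) (61, 41.5526)]  |A|=628.9484
5. ⊥bis P4·P3 via (29.79,18.53): [(36.1124, 10.2835) (39.2416, 0) (61, 0) (61, 41.5526)]  |A|=628.9484
6. ⊥bis P4·P5 via (41.895,24.49): [(55.6759, 34.8633) (36.1124, 10.2835) (39.2416, 0) (61, 0) (61, 38.8709)]  |A|=621.8097
7. ⊥bis P4·P6 via (32.585,11.88): [(55.6759, 34.8633) (36.1124, 10.2835) (39.2416, 0) (61, 0) (61, 38.8709)]  |A|=621.8097
8. ⊥bis P4·P7 via (47.58,29.195): [(50.9565, 28.9338) (36.1124, 10.2835) (39.2416, 0) (61, 0) (61, 28.1567)]  |A|=561.6772
9. ⊥bis P4·P8 via (38.585,22.225): [(50.9565, 28.9338) (36.1124, 10.2835) (39.2416, 0) (61, 0) (61, 28.1567)]  |A|=561.6772
10. ⊥bis P4·P9 via (30.355,14.015): [(50.9565, 28.9338) (36.1124, 10.2835) (39.2416, 0) (61, 0) (61, 28.1567)]  |A|=561.6772
11. canonical 5-gon: [(50.9565, 28.9338) (36.1124, 10.2835) (39.2416, 0) (61, 0) (61, 28.1567)]
12. shoelace: 561.6772

Area of P4's cell: 561.6772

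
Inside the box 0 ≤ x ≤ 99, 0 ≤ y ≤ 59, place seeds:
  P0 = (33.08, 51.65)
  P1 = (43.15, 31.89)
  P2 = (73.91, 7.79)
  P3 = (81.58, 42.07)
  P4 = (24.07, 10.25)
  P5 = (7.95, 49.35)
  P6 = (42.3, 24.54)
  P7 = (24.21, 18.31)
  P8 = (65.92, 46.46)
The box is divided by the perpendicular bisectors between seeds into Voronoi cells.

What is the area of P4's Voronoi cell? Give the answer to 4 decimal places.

1. box [0,99]×[0,59]: [(0, 0) (99, 0) (99, 59) (0, 59)]
2. ⊥bis P4·P0 via (28.575,30.95): [(0, 37.1689) (0, 0) (99, 0) (99, 15.6232)]  |A|=2613.2072
3. ⊥bis P4·P1 via (33.61,21.07): [(20.3821, 32.733) (0, 37.1689) (0, 0) (57.507, 0)]  |A|=1319.9794
4. ⊥bis P4·P2 via (48.99,9.02): [(48.9186, 7.5724) (20.3821, 32.733) (0, 37.1689) (0, 0) (48.5448, 0)]  |A|=1286.0465
5. ⊥bis P4·P3 via (52.825,26.16): [(48.9186, 7.5724) (20.3821, 32.733) (0, 37.1689) (0, 0) (48.5448, 0)]  |A|=1286.0465
6. ⊥bis P4·P5 via (16.01,29.8): [(48.9186, 7.5724) (21.2558, 31.9627) (0, 23.1995) (0, 0) (48.5448, 0)]  |A|=1131.6684
7. ⊥bis P4·P6 via (33.185,17.395): [(22.907, 30.5069) (21.2558, 31.9627) (0, 23.1995) (0, 0) (46.8205, 0)]  |A|=1002.5949
8. ⊥bis P4·P7 via (24.14,14.28): [(35.7853, 14.0777) (0, 14.6993) (0, 0) (46.8205, 0)]  |A|=592.5725
9. ⊥bis P4·P8 via (44.995,28.355): [(35.7853, 14.0777) (0, 14.6993) (0, 0) (46.8205, 0)]  |A|=592.5725
10. canonical 4-gon: [(35.7853, 14.0777) (0, 14.6993) (0, 0) (46.8205, 0)]
11. shoelace: 592.5725

Area of P4's cell: 592.5725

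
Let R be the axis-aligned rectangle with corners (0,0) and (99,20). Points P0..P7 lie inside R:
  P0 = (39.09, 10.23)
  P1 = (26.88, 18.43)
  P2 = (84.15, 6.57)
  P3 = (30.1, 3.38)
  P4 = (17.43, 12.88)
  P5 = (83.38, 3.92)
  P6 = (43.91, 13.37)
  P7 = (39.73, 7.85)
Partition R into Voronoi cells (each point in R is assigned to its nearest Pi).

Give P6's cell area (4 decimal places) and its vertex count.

Area of P6's cell: 389.9439 (7 vertices)

1. box [0,99]×[0,20]: [(0, 0) (99, 0) (99, 20) (0, 20)]
2. ⊥bis P6·P0 via (41.5,11.8): [(49.1871, 0) (99, 0) (99, 20) (36.1581, 20)]  |A|=1126.5477
3. ⊥bis P6·P1 via (35.395,15.9): [(36.4706, 19.5202) (49.1871, 0) (99, 0) (99, 20) (36.6132, 20)]  |A|=1126.4385
4. ⊥bis P6·P2 via (64.03,9.97): [(36.4706, 19.5202) (49.1871, 0) (62.3452, 0) (65.7249, 20) (36.6132, 20)]  |A|=427.1399
5. ⊥bis P6·P3 via (37.005,8.375): [(36.4706, 19.5202) (49.1871, 0) (62.3452, 0) (65.7249, 20) (36.6132, 20)]  |A|=427.1399
6. ⊥bis P6·P4 via (30.67,13.125): [(36.4706, 19.5202) (49.1871, 0) (62.3452, 0) (65.7249, 20) (36.6132, 20)]  |A|=427.1399
7. ⊥bis P6·P5 via (63.645,8.645): [(36.4706, 19.5202) (49.1871, 0) (61.5752, 0) (64.1926, 10.9321) (65.7249, 20) (36.6132, 20)]  |A|=422.931
8. ⊥bis P6·P7 via (41.82,10.61): [(36.4706, 19.5202) (42.7184, 9.9297) (55.8313, 0) (61.5752, 0) (64.1926, 10.9321) (65.7249, 20) (36.6132, 20)]  |A|=389.9439
9. canonical 7-gon: [(36.4706, 19.5202) (42.7184, 9.9297) (55.8313, 0) (61.5752, 0) (64.1926, 10.9321) (65.7249, 20) (36.6132, 20)]
10. shoelace: 389.9439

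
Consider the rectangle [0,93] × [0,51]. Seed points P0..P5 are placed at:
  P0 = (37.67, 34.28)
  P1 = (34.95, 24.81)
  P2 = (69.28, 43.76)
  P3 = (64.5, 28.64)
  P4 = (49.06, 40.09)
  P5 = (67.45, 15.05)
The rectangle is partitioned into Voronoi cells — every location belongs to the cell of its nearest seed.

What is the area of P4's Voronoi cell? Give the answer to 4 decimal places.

1. box [0,93]×[0,51]: [(0, 0) (93, 0) (93, 51) (0, 51)]
2. ⊥bis P4·P0 via (43.365,37.185): [(62.3329, 0) (93, 0) (93, 51) (36.318, 51)]  |A|=2227.4006
3. ⊥bis P4·P1 via (42.005,32.45): [(49.1422, 25.8593) (77.1458, 0) (93, 0) (93, 51) (36.318, 51)]  |A|=2035.8762
4. ⊥bis P4·P2 via (59.17,41.925): [(49.1422, 25.8593) (64.6923, 11.4999) (57.5229, 51) (36.318, 51)]  |A|=522.1924
5. ⊥bis P4·P3 via (56.78,34.365): [(49.1422, 25.8593) (49.9317, 25.1303) (59.8024, 38.4406) (57.5229, 51) (36.318, 51)]  |A|=356.6873
6. ⊥bis P4·P5 via (58.255,27.57): [(49.1422, 25.8593) (49.9317, 25.1303) (59.8024, 38.4406) (57.5229, 51) (36.318, 51)]  |A|=356.6873
7. canonical 5-gon: [(49.1422, 25.8593) (49.9317, 25.1303) (59.8024, 38.4406) (57.5229, 51) (36.318, 51)]
8. shoelace: 356.6873

Area of P4's cell: 356.6873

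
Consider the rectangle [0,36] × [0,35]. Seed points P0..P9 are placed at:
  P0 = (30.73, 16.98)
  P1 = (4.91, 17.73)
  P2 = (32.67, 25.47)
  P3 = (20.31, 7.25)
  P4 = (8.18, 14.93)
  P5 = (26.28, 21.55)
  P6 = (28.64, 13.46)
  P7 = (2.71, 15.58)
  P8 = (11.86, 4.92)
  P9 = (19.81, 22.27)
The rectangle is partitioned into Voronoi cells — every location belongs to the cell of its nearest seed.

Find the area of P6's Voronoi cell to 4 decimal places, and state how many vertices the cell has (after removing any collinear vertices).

Area of P6's cell: 141.3738 (6 vertices)

1. box [0,36]×[0,35]: [(0, 0) (36, 0) (36, 35) (0, 35)]
2. ⊥bis P6·P0 via (29.685,15.22): [(0, 32.8455) (0, 0) (36, 0) (36, 11.4705)]  |A|=797.6869
3. ⊥bis P6·P1 via (16.775,15.595): [(17.9602, 22.1816) (13.9688, 0) (36, 0) (36, 11.4705)]  |A|=347.8059
4. ⊥bis P6·P2 via (30.655,19.465): [(17.9602, 22.1816) (13.9688, 0) (36, 0) (36, 11.4705)]  |A|=347.8059
5. ⊥bis P6·P3 via (24.475,10.355): [(17.9602, 22.1816) (17.5126, 19.6942) (32.1946, 0) (36, 0) (36, 11.4705)]  |A|=168.3342
6. ⊥bis P6·P4 via (18.41,14.195): [(18.9419, 21.5987) (18.6915, 18.1129) (32.1946, 0) (36, 0) (36, 11.4705)]  |A|=164.7301
7. ⊥bis P6·P5 via (27.46,17.505): [(26.3714, 17.1874) (20.63, 15.5126) (32.1946, 0) (36, 0) (36, 11.4705)]  |A|=142.1408
8. ⊥bis P6·P7 via (15.675,14.52): [(26.3714, 17.1874) (20.63, 15.5126) (32.1946, 0) (36, 0) (36, 11.4705)]  |A|=142.1408
9. ⊥bis P6·P8 via (20.25,9.19): [(26.3714, 17.1874) (20.63, 15.5126) (32.1946, 0) (36, 0) (36, 11.4705)]  |A|=142.1408
10. ⊥bis P6·P9 via (24.225,17.865): [(26.3714, 17.1874) (22.3902, 16.0261) (21.1637, 14.7967) (32.1946, 0) (36, 0) (36, 11.4705)]  |A|=141.3738
11. canonical 6-gon: [(26.3714, 17.1874) (22.3902, 16.0261) (21.1637, 14.7967) (32.1946, 0) (36, 0) (36, 11.4705)]
12. shoelace: 141.3738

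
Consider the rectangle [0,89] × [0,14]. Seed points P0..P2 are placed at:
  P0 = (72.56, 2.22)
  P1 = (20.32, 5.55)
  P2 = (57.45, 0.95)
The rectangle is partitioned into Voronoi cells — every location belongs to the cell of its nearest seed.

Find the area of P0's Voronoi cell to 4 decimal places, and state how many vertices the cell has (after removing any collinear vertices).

Area of P0's cell: 342.3019 (4 vertices)

1. box [0,89]×[0,14]: [(0, 0) (89, 0) (89, 14) (0, 14)]
2. ⊥bis P0·P1 via (46.44,3.885): [(46.1924, 0) (89, 0) (89, 14) (47.0848, 14)]  |A|=593.0601
3. ⊥bis P0·P2 via (65.005,1.585): [(65.1382, 0) (89, 0) (89, 14) (63.9615, 14)]  |A|=342.3019
4. canonical 4-gon: [(65.1382, 0) (89, 0) (89, 14) (63.9615, 14)]
5. shoelace: 342.3019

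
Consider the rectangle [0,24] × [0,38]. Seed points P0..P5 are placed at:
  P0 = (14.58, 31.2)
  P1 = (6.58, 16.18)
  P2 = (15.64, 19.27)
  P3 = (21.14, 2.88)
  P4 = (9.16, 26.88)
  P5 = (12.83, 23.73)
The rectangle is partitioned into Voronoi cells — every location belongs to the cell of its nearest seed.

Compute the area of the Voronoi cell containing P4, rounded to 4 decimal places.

Area of P4's cell: 147.6978

1. box [0,24]×[0,38]: [(0, 0) (24, 0) (24, 38) (0, 38)]
2. ⊥bis P4·P0 via (11.87,29.04): [(0, 0) (24, 0) (24, 13.8213) (4.7285, 38) (0, 38)]  |A|=679.0199
3. ⊥bis P4·P1 via (7.87,21.53): [(0, 23.4276) (20.2315, 18.5494) (4.7285, 38) (0, 38)]  |A|=193.3964
4. ⊥bis P4·P2 via (12.4,23.075): [(0, 23.4276) (9.9863, 21.0197) (14.9165, 25.2178) (4.7285, 38) (0, 38)]  |A|=165.8016
5. ⊥bis P4·P3 via (15.15,14.88): [(0, 23.4276) (9.9863, 21.0197) (14.9165, 25.2178) (4.7285, 38) (0, 38)]  |A|=165.8016
6. ⊥bis P4·P5 via (10.995,25.305): [(0, 23.4276) (7.7746, 21.553) (12.9923, 27.632) (4.7285, 38) (0, 38)]  |A|=147.6978
7. canonical 5-gon: [(0, 23.4276) (7.7746, 21.553) (12.9923, 27.632) (4.7285, 38) (0, 38)]
8. shoelace: 147.6978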